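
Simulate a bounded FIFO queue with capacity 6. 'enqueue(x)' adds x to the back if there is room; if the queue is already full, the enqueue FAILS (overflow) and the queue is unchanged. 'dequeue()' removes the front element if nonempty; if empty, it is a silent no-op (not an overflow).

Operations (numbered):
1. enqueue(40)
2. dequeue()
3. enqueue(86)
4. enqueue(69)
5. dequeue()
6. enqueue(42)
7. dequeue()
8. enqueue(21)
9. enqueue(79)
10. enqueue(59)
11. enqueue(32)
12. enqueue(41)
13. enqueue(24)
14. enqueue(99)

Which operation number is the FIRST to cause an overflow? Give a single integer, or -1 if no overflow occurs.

Answer: 13

Derivation:
1. enqueue(40): size=1
2. dequeue(): size=0
3. enqueue(86): size=1
4. enqueue(69): size=2
5. dequeue(): size=1
6. enqueue(42): size=2
7. dequeue(): size=1
8. enqueue(21): size=2
9. enqueue(79): size=3
10. enqueue(59): size=4
11. enqueue(32): size=5
12. enqueue(41): size=6
13. enqueue(24): size=6=cap → OVERFLOW (fail)
14. enqueue(99): size=6=cap → OVERFLOW (fail)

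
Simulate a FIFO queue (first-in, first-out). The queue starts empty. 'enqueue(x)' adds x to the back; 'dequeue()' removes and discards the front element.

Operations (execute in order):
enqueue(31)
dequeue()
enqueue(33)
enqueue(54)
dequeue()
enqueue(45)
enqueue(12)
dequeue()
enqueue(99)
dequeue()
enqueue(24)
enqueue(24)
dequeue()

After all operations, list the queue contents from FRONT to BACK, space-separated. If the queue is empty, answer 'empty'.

enqueue(31): [31]
dequeue(): []
enqueue(33): [33]
enqueue(54): [33, 54]
dequeue(): [54]
enqueue(45): [54, 45]
enqueue(12): [54, 45, 12]
dequeue(): [45, 12]
enqueue(99): [45, 12, 99]
dequeue(): [12, 99]
enqueue(24): [12, 99, 24]
enqueue(24): [12, 99, 24, 24]
dequeue(): [99, 24, 24]

Answer: 99 24 24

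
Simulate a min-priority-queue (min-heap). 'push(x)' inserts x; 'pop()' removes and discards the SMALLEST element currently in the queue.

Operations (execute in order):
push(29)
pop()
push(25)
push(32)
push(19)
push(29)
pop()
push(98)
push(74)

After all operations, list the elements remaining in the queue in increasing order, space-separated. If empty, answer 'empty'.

push(29): heap contents = [29]
pop() → 29: heap contents = []
push(25): heap contents = [25]
push(32): heap contents = [25, 32]
push(19): heap contents = [19, 25, 32]
push(29): heap contents = [19, 25, 29, 32]
pop() → 19: heap contents = [25, 29, 32]
push(98): heap contents = [25, 29, 32, 98]
push(74): heap contents = [25, 29, 32, 74, 98]

Answer: 25 29 32 74 98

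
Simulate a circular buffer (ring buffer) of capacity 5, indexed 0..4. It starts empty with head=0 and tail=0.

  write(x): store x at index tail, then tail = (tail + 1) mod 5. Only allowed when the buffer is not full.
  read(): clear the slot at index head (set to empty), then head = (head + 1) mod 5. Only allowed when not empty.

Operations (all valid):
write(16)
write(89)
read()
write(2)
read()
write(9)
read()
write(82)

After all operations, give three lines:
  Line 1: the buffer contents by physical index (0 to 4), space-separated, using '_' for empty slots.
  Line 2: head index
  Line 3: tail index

write(16): buf=[16 _ _ _ _], head=0, tail=1, size=1
write(89): buf=[16 89 _ _ _], head=0, tail=2, size=2
read(): buf=[_ 89 _ _ _], head=1, tail=2, size=1
write(2): buf=[_ 89 2 _ _], head=1, tail=3, size=2
read(): buf=[_ _ 2 _ _], head=2, tail=3, size=1
write(9): buf=[_ _ 2 9 _], head=2, tail=4, size=2
read(): buf=[_ _ _ 9 _], head=3, tail=4, size=1
write(82): buf=[_ _ _ 9 82], head=3, tail=0, size=2

Answer: _ _ _ 9 82
3
0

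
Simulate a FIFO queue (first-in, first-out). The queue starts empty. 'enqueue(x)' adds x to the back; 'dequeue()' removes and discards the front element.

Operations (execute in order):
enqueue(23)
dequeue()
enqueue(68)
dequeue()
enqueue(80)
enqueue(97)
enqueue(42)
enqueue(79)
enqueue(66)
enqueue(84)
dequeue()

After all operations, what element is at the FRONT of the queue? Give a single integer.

enqueue(23): queue = [23]
dequeue(): queue = []
enqueue(68): queue = [68]
dequeue(): queue = []
enqueue(80): queue = [80]
enqueue(97): queue = [80, 97]
enqueue(42): queue = [80, 97, 42]
enqueue(79): queue = [80, 97, 42, 79]
enqueue(66): queue = [80, 97, 42, 79, 66]
enqueue(84): queue = [80, 97, 42, 79, 66, 84]
dequeue(): queue = [97, 42, 79, 66, 84]

Answer: 97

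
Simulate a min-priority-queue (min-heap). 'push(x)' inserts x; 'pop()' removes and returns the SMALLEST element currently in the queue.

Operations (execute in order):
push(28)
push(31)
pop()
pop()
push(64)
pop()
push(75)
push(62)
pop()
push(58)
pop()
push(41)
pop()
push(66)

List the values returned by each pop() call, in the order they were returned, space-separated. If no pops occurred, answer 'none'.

push(28): heap contents = [28]
push(31): heap contents = [28, 31]
pop() → 28: heap contents = [31]
pop() → 31: heap contents = []
push(64): heap contents = [64]
pop() → 64: heap contents = []
push(75): heap contents = [75]
push(62): heap contents = [62, 75]
pop() → 62: heap contents = [75]
push(58): heap contents = [58, 75]
pop() → 58: heap contents = [75]
push(41): heap contents = [41, 75]
pop() → 41: heap contents = [75]
push(66): heap contents = [66, 75]

Answer: 28 31 64 62 58 41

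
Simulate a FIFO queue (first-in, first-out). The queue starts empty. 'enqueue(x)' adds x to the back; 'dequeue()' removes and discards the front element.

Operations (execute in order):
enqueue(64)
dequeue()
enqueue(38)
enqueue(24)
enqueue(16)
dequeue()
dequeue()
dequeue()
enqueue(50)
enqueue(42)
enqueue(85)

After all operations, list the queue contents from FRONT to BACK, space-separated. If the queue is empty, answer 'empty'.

Answer: 50 42 85

Derivation:
enqueue(64): [64]
dequeue(): []
enqueue(38): [38]
enqueue(24): [38, 24]
enqueue(16): [38, 24, 16]
dequeue(): [24, 16]
dequeue(): [16]
dequeue(): []
enqueue(50): [50]
enqueue(42): [50, 42]
enqueue(85): [50, 42, 85]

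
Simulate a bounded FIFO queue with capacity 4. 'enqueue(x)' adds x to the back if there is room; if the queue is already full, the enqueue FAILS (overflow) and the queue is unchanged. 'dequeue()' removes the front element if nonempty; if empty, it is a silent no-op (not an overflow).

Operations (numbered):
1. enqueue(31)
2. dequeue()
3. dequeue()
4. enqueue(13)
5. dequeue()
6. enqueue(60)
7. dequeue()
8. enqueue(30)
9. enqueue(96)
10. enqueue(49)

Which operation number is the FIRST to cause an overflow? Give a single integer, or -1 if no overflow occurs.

1. enqueue(31): size=1
2. dequeue(): size=0
3. dequeue(): empty, no-op, size=0
4. enqueue(13): size=1
5. dequeue(): size=0
6. enqueue(60): size=1
7. dequeue(): size=0
8. enqueue(30): size=1
9. enqueue(96): size=2
10. enqueue(49): size=3

Answer: -1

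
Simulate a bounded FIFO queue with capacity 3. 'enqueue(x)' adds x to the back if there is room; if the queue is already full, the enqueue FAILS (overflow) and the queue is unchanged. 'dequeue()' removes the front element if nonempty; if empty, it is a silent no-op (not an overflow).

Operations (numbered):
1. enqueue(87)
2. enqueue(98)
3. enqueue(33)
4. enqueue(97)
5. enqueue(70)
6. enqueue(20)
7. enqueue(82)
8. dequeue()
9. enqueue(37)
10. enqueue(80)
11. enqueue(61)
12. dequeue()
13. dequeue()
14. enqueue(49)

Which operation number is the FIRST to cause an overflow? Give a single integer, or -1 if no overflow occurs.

1. enqueue(87): size=1
2. enqueue(98): size=2
3. enqueue(33): size=3
4. enqueue(97): size=3=cap → OVERFLOW (fail)
5. enqueue(70): size=3=cap → OVERFLOW (fail)
6. enqueue(20): size=3=cap → OVERFLOW (fail)
7. enqueue(82): size=3=cap → OVERFLOW (fail)
8. dequeue(): size=2
9. enqueue(37): size=3
10. enqueue(80): size=3=cap → OVERFLOW (fail)
11. enqueue(61): size=3=cap → OVERFLOW (fail)
12. dequeue(): size=2
13. dequeue(): size=1
14. enqueue(49): size=2

Answer: 4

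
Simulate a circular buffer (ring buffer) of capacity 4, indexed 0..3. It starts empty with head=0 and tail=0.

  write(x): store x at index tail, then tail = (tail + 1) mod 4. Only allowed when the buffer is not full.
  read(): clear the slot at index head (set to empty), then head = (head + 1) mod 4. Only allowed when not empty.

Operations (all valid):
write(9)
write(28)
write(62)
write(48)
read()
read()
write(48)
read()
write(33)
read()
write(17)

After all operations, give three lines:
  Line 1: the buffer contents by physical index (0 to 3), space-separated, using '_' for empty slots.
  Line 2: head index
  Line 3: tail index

Answer: 48 33 17 _
0
3

Derivation:
write(9): buf=[9 _ _ _], head=0, tail=1, size=1
write(28): buf=[9 28 _ _], head=0, tail=2, size=2
write(62): buf=[9 28 62 _], head=0, tail=3, size=3
write(48): buf=[9 28 62 48], head=0, tail=0, size=4
read(): buf=[_ 28 62 48], head=1, tail=0, size=3
read(): buf=[_ _ 62 48], head=2, tail=0, size=2
write(48): buf=[48 _ 62 48], head=2, tail=1, size=3
read(): buf=[48 _ _ 48], head=3, tail=1, size=2
write(33): buf=[48 33 _ 48], head=3, tail=2, size=3
read(): buf=[48 33 _ _], head=0, tail=2, size=2
write(17): buf=[48 33 17 _], head=0, tail=3, size=3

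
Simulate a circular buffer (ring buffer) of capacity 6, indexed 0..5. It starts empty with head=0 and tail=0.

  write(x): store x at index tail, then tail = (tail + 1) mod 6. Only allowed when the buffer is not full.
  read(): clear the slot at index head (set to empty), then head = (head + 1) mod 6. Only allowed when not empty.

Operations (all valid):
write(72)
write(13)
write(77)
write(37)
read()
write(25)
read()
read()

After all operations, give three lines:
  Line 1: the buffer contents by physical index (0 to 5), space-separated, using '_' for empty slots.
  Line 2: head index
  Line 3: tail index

write(72): buf=[72 _ _ _ _ _], head=0, tail=1, size=1
write(13): buf=[72 13 _ _ _ _], head=0, tail=2, size=2
write(77): buf=[72 13 77 _ _ _], head=0, tail=3, size=3
write(37): buf=[72 13 77 37 _ _], head=0, tail=4, size=4
read(): buf=[_ 13 77 37 _ _], head=1, tail=4, size=3
write(25): buf=[_ 13 77 37 25 _], head=1, tail=5, size=4
read(): buf=[_ _ 77 37 25 _], head=2, tail=5, size=3
read(): buf=[_ _ _ 37 25 _], head=3, tail=5, size=2

Answer: _ _ _ 37 25 _
3
5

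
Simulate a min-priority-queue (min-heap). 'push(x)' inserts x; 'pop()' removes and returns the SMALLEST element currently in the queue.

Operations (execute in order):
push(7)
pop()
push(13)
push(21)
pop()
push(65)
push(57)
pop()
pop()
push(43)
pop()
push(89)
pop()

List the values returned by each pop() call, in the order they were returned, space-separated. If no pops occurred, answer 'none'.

push(7): heap contents = [7]
pop() → 7: heap contents = []
push(13): heap contents = [13]
push(21): heap contents = [13, 21]
pop() → 13: heap contents = [21]
push(65): heap contents = [21, 65]
push(57): heap contents = [21, 57, 65]
pop() → 21: heap contents = [57, 65]
pop() → 57: heap contents = [65]
push(43): heap contents = [43, 65]
pop() → 43: heap contents = [65]
push(89): heap contents = [65, 89]
pop() → 65: heap contents = [89]

Answer: 7 13 21 57 43 65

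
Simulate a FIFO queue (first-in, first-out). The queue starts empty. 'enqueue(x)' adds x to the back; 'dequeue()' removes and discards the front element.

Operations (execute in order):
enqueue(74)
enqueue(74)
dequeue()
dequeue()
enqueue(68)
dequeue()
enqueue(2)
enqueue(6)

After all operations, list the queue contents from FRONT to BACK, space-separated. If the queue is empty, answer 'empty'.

Answer: 2 6

Derivation:
enqueue(74): [74]
enqueue(74): [74, 74]
dequeue(): [74]
dequeue(): []
enqueue(68): [68]
dequeue(): []
enqueue(2): [2]
enqueue(6): [2, 6]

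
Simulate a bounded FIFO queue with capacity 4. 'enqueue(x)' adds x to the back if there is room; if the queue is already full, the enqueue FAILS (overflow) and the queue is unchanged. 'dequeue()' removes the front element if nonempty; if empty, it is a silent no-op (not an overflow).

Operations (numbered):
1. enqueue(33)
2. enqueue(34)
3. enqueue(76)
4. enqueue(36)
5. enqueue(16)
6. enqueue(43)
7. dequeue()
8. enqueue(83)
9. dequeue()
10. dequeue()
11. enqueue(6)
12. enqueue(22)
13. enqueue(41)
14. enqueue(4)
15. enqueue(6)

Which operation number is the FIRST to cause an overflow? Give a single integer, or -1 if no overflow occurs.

1. enqueue(33): size=1
2. enqueue(34): size=2
3. enqueue(76): size=3
4. enqueue(36): size=4
5. enqueue(16): size=4=cap → OVERFLOW (fail)
6. enqueue(43): size=4=cap → OVERFLOW (fail)
7. dequeue(): size=3
8. enqueue(83): size=4
9. dequeue(): size=3
10. dequeue(): size=2
11. enqueue(6): size=3
12. enqueue(22): size=4
13. enqueue(41): size=4=cap → OVERFLOW (fail)
14. enqueue(4): size=4=cap → OVERFLOW (fail)
15. enqueue(6): size=4=cap → OVERFLOW (fail)

Answer: 5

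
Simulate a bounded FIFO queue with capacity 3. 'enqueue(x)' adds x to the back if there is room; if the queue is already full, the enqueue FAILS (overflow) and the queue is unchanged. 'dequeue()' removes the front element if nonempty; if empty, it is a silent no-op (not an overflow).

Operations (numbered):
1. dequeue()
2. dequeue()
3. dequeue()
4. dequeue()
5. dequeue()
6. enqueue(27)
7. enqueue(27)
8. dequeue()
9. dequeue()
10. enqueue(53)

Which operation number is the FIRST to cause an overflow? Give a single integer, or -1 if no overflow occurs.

Answer: -1

Derivation:
1. dequeue(): empty, no-op, size=0
2. dequeue(): empty, no-op, size=0
3. dequeue(): empty, no-op, size=0
4. dequeue(): empty, no-op, size=0
5. dequeue(): empty, no-op, size=0
6. enqueue(27): size=1
7. enqueue(27): size=2
8. dequeue(): size=1
9. dequeue(): size=0
10. enqueue(53): size=1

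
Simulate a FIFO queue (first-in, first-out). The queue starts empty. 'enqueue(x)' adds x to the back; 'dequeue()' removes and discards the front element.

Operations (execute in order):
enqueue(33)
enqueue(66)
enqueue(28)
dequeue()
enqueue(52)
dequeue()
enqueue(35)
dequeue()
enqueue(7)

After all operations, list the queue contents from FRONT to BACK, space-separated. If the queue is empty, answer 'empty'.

Answer: 52 35 7

Derivation:
enqueue(33): [33]
enqueue(66): [33, 66]
enqueue(28): [33, 66, 28]
dequeue(): [66, 28]
enqueue(52): [66, 28, 52]
dequeue(): [28, 52]
enqueue(35): [28, 52, 35]
dequeue(): [52, 35]
enqueue(7): [52, 35, 7]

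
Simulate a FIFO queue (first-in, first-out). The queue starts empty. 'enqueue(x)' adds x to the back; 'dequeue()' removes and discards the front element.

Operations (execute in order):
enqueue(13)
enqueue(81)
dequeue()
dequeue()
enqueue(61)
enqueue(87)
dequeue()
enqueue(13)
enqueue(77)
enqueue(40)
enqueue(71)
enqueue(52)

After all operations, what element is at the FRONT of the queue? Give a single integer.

enqueue(13): queue = [13]
enqueue(81): queue = [13, 81]
dequeue(): queue = [81]
dequeue(): queue = []
enqueue(61): queue = [61]
enqueue(87): queue = [61, 87]
dequeue(): queue = [87]
enqueue(13): queue = [87, 13]
enqueue(77): queue = [87, 13, 77]
enqueue(40): queue = [87, 13, 77, 40]
enqueue(71): queue = [87, 13, 77, 40, 71]
enqueue(52): queue = [87, 13, 77, 40, 71, 52]

Answer: 87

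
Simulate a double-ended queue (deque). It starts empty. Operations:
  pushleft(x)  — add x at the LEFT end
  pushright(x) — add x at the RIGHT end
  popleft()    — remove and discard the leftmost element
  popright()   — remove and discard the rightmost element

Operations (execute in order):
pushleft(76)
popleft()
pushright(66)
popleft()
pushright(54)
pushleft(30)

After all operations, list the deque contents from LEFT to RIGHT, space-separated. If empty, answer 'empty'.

pushleft(76): [76]
popleft(): []
pushright(66): [66]
popleft(): []
pushright(54): [54]
pushleft(30): [30, 54]

Answer: 30 54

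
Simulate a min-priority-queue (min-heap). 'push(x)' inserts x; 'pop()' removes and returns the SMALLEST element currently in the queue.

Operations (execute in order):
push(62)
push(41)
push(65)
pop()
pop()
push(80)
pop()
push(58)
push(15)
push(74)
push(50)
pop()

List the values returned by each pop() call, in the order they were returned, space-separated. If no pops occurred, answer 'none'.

Answer: 41 62 65 15

Derivation:
push(62): heap contents = [62]
push(41): heap contents = [41, 62]
push(65): heap contents = [41, 62, 65]
pop() → 41: heap contents = [62, 65]
pop() → 62: heap contents = [65]
push(80): heap contents = [65, 80]
pop() → 65: heap contents = [80]
push(58): heap contents = [58, 80]
push(15): heap contents = [15, 58, 80]
push(74): heap contents = [15, 58, 74, 80]
push(50): heap contents = [15, 50, 58, 74, 80]
pop() → 15: heap contents = [50, 58, 74, 80]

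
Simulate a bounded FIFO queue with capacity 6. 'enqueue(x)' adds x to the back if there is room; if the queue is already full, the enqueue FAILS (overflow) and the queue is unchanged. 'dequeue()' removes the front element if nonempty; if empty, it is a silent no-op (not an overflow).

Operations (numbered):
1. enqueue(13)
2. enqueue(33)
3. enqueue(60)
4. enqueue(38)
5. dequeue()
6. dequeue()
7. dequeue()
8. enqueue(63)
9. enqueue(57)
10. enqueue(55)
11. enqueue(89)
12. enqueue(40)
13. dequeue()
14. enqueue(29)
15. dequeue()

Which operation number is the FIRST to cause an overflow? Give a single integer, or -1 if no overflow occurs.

Answer: -1

Derivation:
1. enqueue(13): size=1
2. enqueue(33): size=2
3. enqueue(60): size=3
4. enqueue(38): size=4
5. dequeue(): size=3
6. dequeue(): size=2
7. dequeue(): size=1
8. enqueue(63): size=2
9. enqueue(57): size=3
10. enqueue(55): size=4
11. enqueue(89): size=5
12. enqueue(40): size=6
13. dequeue(): size=5
14. enqueue(29): size=6
15. dequeue(): size=5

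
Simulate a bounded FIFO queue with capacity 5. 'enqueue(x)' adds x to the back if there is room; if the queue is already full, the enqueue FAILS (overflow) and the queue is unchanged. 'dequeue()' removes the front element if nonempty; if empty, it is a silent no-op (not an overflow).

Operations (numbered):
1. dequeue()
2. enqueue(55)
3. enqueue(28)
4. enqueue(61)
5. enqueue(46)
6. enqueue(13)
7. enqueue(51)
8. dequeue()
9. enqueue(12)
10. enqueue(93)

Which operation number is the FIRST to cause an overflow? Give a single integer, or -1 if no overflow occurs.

Answer: 7

Derivation:
1. dequeue(): empty, no-op, size=0
2. enqueue(55): size=1
3. enqueue(28): size=2
4. enqueue(61): size=3
5. enqueue(46): size=4
6. enqueue(13): size=5
7. enqueue(51): size=5=cap → OVERFLOW (fail)
8. dequeue(): size=4
9. enqueue(12): size=5
10. enqueue(93): size=5=cap → OVERFLOW (fail)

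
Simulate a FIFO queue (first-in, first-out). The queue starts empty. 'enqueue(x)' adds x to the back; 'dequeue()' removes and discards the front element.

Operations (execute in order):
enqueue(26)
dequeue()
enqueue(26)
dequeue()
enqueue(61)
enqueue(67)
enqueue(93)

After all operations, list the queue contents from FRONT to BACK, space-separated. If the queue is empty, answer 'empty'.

Answer: 61 67 93

Derivation:
enqueue(26): [26]
dequeue(): []
enqueue(26): [26]
dequeue(): []
enqueue(61): [61]
enqueue(67): [61, 67]
enqueue(93): [61, 67, 93]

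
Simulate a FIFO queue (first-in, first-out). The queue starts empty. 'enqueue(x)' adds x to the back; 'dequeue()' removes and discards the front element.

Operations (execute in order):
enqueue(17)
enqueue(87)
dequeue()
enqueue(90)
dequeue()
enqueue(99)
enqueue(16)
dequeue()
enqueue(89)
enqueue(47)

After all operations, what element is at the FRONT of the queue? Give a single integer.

enqueue(17): queue = [17]
enqueue(87): queue = [17, 87]
dequeue(): queue = [87]
enqueue(90): queue = [87, 90]
dequeue(): queue = [90]
enqueue(99): queue = [90, 99]
enqueue(16): queue = [90, 99, 16]
dequeue(): queue = [99, 16]
enqueue(89): queue = [99, 16, 89]
enqueue(47): queue = [99, 16, 89, 47]

Answer: 99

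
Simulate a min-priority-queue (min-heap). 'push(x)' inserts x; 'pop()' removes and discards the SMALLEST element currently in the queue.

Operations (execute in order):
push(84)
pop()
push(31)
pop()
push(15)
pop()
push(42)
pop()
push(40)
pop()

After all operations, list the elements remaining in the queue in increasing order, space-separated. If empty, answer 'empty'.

Answer: empty

Derivation:
push(84): heap contents = [84]
pop() → 84: heap contents = []
push(31): heap contents = [31]
pop() → 31: heap contents = []
push(15): heap contents = [15]
pop() → 15: heap contents = []
push(42): heap contents = [42]
pop() → 42: heap contents = []
push(40): heap contents = [40]
pop() → 40: heap contents = []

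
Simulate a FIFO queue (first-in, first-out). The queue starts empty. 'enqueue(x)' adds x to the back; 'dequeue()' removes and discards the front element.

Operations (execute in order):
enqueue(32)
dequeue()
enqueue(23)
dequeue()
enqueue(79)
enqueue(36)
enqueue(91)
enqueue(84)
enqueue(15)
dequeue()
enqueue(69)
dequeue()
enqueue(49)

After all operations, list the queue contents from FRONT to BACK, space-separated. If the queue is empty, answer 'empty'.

Answer: 91 84 15 69 49

Derivation:
enqueue(32): [32]
dequeue(): []
enqueue(23): [23]
dequeue(): []
enqueue(79): [79]
enqueue(36): [79, 36]
enqueue(91): [79, 36, 91]
enqueue(84): [79, 36, 91, 84]
enqueue(15): [79, 36, 91, 84, 15]
dequeue(): [36, 91, 84, 15]
enqueue(69): [36, 91, 84, 15, 69]
dequeue(): [91, 84, 15, 69]
enqueue(49): [91, 84, 15, 69, 49]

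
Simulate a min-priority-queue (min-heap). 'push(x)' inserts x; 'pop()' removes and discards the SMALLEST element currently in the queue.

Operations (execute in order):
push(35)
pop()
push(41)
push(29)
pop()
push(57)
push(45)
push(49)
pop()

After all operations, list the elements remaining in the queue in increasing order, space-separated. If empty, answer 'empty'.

Answer: 45 49 57

Derivation:
push(35): heap contents = [35]
pop() → 35: heap contents = []
push(41): heap contents = [41]
push(29): heap contents = [29, 41]
pop() → 29: heap contents = [41]
push(57): heap contents = [41, 57]
push(45): heap contents = [41, 45, 57]
push(49): heap contents = [41, 45, 49, 57]
pop() → 41: heap contents = [45, 49, 57]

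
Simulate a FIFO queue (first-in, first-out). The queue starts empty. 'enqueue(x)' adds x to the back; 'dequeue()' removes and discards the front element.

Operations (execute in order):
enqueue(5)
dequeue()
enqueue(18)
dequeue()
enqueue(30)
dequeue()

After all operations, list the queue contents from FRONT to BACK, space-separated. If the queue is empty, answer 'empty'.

enqueue(5): [5]
dequeue(): []
enqueue(18): [18]
dequeue(): []
enqueue(30): [30]
dequeue(): []

Answer: empty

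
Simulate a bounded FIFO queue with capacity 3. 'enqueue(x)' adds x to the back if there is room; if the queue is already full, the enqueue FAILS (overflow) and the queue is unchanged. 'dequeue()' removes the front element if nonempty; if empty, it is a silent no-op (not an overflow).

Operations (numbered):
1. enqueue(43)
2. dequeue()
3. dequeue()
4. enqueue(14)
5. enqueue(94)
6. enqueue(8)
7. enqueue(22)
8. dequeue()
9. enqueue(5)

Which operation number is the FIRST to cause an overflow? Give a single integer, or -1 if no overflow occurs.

1. enqueue(43): size=1
2. dequeue(): size=0
3. dequeue(): empty, no-op, size=0
4. enqueue(14): size=1
5. enqueue(94): size=2
6. enqueue(8): size=3
7. enqueue(22): size=3=cap → OVERFLOW (fail)
8. dequeue(): size=2
9. enqueue(5): size=3

Answer: 7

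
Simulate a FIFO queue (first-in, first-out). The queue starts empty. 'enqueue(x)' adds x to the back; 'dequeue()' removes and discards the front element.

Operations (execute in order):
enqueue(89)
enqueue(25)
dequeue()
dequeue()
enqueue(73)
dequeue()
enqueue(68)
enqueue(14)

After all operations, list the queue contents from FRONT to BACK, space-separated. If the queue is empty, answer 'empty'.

enqueue(89): [89]
enqueue(25): [89, 25]
dequeue(): [25]
dequeue(): []
enqueue(73): [73]
dequeue(): []
enqueue(68): [68]
enqueue(14): [68, 14]

Answer: 68 14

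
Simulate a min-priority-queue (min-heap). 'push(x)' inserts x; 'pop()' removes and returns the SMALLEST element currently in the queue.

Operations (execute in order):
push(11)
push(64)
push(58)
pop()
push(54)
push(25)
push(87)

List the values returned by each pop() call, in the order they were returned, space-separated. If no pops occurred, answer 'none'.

Answer: 11

Derivation:
push(11): heap contents = [11]
push(64): heap contents = [11, 64]
push(58): heap contents = [11, 58, 64]
pop() → 11: heap contents = [58, 64]
push(54): heap contents = [54, 58, 64]
push(25): heap contents = [25, 54, 58, 64]
push(87): heap contents = [25, 54, 58, 64, 87]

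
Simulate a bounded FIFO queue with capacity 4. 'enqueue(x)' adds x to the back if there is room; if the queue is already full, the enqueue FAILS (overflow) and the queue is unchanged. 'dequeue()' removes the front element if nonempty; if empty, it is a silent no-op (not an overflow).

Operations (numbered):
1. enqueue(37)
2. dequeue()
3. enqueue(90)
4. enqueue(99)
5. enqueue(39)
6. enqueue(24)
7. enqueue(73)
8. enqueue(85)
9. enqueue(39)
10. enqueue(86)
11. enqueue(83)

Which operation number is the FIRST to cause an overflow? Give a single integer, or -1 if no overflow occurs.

Answer: 7

Derivation:
1. enqueue(37): size=1
2. dequeue(): size=0
3. enqueue(90): size=1
4. enqueue(99): size=2
5. enqueue(39): size=3
6. enqueue(24): size=4
7. enqueue(73): size=4=cap → OVERFLOW (fail)
8. enqueue(85): size=4=cap → OVERFLOW (fail)
9. enqueue(39): size=4=cap → OVERFLOW (fail)
10. enqueue(86): size=4=cap → OVERFLOW (fail)
11. enqueue(83): size=4=cap → OVERFLOW (fail)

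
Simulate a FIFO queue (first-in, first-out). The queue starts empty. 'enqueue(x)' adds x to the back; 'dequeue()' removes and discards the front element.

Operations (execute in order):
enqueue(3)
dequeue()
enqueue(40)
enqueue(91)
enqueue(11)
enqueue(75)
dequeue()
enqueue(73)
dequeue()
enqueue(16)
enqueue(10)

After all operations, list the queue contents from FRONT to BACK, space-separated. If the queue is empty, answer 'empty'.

Answer: 11 75 73 16 10

Derivation:
enqueue(3): [3]
dequeue(): []
enqueue(40): [40]
enqueue(91): [40, 91]
enqueue(11): [40, 91, 11]
enqueue(75): [40, 91, 11, 75]
dequeue(): [91, 11, 75]
enqueue(73): [91, 11, 75, 73]
dequeue(): [11, 75, 73]
enqueue(16): [11, 75, 73, 16]
enqueue(10): [11, 75, 73, 16, 10]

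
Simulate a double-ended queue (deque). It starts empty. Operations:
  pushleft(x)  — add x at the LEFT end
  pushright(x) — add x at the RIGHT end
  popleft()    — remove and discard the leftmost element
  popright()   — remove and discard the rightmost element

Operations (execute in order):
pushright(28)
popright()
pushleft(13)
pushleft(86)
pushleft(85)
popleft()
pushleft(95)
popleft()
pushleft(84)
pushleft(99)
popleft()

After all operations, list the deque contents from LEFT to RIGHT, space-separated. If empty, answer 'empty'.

Answer: 84 86 13

Derivation:
pushright(28): [28]
popright(): []
pushleft(13): [13]
pushleft(86): [86, 13]
pushleft(85): [85, 86, 13]
popleft(): [86, 13]
pushleft(95): [95, 86, 13]
popleft(): [86, 13]
pushleft(84): [84, 86, 13]
pushleft(99): [99, 84, 86, 13]
popleft(): [84, 86, 13]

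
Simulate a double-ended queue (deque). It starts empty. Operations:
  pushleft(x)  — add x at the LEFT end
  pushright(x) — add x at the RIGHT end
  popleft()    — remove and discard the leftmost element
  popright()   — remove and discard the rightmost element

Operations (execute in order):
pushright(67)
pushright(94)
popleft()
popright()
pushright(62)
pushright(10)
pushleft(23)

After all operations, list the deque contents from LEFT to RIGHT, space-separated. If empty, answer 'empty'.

pushright(67): [67]
pushright(94): [67, 94]
popleft(): [94]
popright(): []
pushright(62): [62]
pushright(10): [62, 10]
pushleft(23): [23, 62, 10]

Answer: 23 62 10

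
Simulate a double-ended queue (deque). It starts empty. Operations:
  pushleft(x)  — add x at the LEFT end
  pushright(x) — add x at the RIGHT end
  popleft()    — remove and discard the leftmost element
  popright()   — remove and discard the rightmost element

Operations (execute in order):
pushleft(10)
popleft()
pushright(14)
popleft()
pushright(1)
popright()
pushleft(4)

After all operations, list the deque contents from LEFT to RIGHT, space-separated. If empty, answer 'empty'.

Answer: 4

Derivation:
pushleft(10): [10]
popleft(): []
pushright(14): [14]
popleft(): []
pushright(1): [1]
popright(): []
pushleft(4): [4]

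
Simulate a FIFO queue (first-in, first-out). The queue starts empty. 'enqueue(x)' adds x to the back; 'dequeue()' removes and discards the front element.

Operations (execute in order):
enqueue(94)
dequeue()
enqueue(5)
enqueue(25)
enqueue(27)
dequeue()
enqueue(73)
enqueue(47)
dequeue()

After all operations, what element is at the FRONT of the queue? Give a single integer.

enqueue(94): queue = [94]
dequeue(): queue = []
enqueue(5): queue = [5]
enqueue(25): queue = [5, 25]
enqueue(27): queue = [5, 25, 27]
dequeue(): queue = [25, 27]
enqueue(73): queue = [25, 27, 73]
enqueue(47): queue = [25, 27, 73, 47]
dequeue(): queue = [27, 73, 47]

Answer: 27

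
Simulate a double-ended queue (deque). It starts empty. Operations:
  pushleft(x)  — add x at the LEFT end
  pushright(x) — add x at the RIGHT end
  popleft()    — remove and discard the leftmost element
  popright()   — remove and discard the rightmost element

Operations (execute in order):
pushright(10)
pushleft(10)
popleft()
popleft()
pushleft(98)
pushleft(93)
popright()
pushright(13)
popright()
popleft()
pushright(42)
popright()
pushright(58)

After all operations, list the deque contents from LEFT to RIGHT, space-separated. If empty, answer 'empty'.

pushright(10): [10]
pushleft(10): [10, 10]
popleft(): [10]
popleft(): []
pushleft(98): [98]
pushleft(93): [93, 98]
popright(): [93]
pushright(13): [93, 13]
popright(): [93]
popleft(): []
pushright(42): [42]
popright(): []
pushright(58): [58]

Answer: 58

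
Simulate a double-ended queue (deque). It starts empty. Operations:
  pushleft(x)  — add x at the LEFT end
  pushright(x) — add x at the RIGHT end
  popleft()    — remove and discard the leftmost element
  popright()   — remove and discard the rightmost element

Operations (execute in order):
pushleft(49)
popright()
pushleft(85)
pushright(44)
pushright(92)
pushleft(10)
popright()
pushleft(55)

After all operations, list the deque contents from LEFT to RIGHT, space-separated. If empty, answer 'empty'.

Answer: 55 10 85 44

Derivation:
pushleft(49): [49]
popright(): []
pushleft(85): [85]
pushright(44): [85, 44]
pushright(92): [85, 44, 92]
pushleft(10): [10, 85, 44, 92]
popright(): [10, 85, 44]
pushleft(55): [55, 10, 85, 44]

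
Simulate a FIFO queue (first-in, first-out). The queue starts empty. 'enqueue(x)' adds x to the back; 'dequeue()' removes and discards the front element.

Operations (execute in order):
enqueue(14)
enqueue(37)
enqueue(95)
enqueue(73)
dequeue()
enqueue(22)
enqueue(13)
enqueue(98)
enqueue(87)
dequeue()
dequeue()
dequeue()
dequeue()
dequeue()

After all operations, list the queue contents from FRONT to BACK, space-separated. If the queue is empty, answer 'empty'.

enqueue(14): [14]
enqueue(37): [14, 37]
enqueue(95): [14, 37, 95]
enqueue(73): [14, 37, 95, 73]
dequeue(): [37, 95, 73]
enqueue(22): [37, 95, 73, 22]
enqueue(13): [37, 95, 73, 22, 13]
enqueue(98): [37, 95, 73, 22, 13, 98]
enqueue(87): [37, 95, 73, 22, 13, 98, 87]
dequeue(): [95, 73, 22, 13, 98, 87]
dequeue(): [73, 22, 13, 98, 87]
dequeue(): [22, 13, 98, 87]
dequeue(): [13, 98, 87]
dequeue(): [98, 87]

Answer: 98 87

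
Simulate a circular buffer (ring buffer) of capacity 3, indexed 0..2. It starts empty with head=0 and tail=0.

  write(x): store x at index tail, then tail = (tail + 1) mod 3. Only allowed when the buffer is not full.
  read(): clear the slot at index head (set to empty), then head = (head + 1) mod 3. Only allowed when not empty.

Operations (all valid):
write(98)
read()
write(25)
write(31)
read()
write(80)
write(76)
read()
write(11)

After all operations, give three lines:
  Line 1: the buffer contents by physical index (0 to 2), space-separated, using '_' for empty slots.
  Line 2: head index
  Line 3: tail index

write(98): buf=[98 _ _], head=0, tail=1, size=1
read(): buf=[_ _ _], head=1, tail=1, size=0
write(25): buf=[_ 25 _], head=1, tail=2, size=1
write(31): buf=[_ 25 31], head=1, tail=0, size=2
read(): buf=[_ _ 31], head=2, tail=0, size=1
write(80): buf=[80 _ 31], head=2, tail=1, size=2
write(76): buf=[80 76 31], head=2, tail=2, size=3
read(): buf=[80 76 _], head=0, tail=2, size=2
write(11): buf=[80 76 11], head=0, tail=0, size=3

Answer: 80 76 11
0
0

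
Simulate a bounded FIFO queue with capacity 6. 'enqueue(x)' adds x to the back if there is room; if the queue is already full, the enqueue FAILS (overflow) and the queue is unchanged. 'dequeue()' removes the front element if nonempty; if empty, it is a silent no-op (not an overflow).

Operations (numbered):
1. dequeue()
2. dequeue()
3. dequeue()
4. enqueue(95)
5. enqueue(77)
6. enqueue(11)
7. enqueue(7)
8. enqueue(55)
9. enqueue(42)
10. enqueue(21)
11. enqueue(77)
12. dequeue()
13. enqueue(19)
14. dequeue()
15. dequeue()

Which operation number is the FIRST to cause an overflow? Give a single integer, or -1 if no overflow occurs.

Answer: 10

Derivation:
1. dequeue(): empty, no-op, size=0
2. dequeue(): empty, no-op, size=0
3. dequeue(): empty, no-op, size=0
4. enqueue(95): size=1
5. enqueue(77): size=2
6. enqueue(11): size=3
7. enqueue(7): size=4
8. enqueue(55): size=5
9. enqueue(42): size=6
10. enqueue(21): size=6=cap → OVERFLOW (fail)
11. enqueue(77): size=6=cap → OVERFLOW (fail)
12. dequeue(): size=5
13. enqueue(19): size=6
14. dequeue(): size=5
15. dequeue(): size=4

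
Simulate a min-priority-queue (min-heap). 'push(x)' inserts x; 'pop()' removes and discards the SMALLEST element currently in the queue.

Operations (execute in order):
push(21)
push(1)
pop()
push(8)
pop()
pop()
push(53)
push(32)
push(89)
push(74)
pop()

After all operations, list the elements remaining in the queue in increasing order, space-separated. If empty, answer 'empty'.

Answer: 53 74 89

Derivation:
push(21): heap contents = [21]
push(1): heap contents = [1, 21]
pop() → 1: heap contents = [21]
push(8): heap contents = [8, 21]
pop() → 8: heap contents = [21]
pop() → 21: heap contents = []
push(53): heap contents = [53]
push(32): heap contents = [32, 53]
push(89): heap contents = [32, 53, 89]
push(74): heap contents = [32, 53, 74, 89]
pop() → 32: heap contents = [53, 74, 89]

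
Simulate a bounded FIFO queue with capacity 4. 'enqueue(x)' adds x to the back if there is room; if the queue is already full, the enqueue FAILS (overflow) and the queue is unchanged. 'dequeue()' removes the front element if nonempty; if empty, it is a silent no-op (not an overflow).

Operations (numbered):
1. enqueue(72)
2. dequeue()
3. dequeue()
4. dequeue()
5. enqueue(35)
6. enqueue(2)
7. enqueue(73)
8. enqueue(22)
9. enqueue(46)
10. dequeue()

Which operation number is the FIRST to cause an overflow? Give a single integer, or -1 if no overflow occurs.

Answer: 9

Derivation:
1. enqueue(72): size=1
2. dequeue(): size=0
3. dequeue(): empty, no-op, size=0
4. dequeue(): empty, no-op, size=0
5. enqueue(35): size=1
6. enqueue(2): size=2
7. enqueue(73): size=3
8. enqueue(22): size=4
9. enqueue(46): size=4=cap → OVERFLOW (fail)
10. dequeue(): size=3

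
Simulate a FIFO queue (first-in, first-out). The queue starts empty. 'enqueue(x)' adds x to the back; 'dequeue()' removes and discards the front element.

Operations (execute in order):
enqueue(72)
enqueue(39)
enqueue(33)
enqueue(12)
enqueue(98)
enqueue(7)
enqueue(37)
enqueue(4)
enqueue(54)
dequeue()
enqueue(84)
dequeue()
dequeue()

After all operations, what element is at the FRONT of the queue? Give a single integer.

enqueue(72): queue = [72]
enqueue(39): queue = [72, 39]
enqueue(33): queue = [72, 39, 33]
enqueue(12): queue = [72, 39, 33, 12]
enqueue(98): queue = [72, 39, 33, 12, 98]
enqueue(7): queue = [72, 39, 33, 12, 98, 7]
enqueue(37): queue = [72, 39, 33, 12, 98, 7, 37]
enqueue(4): queue = [72, 39, 33, 12, 98, 7, 37, 4]
enqueue(54): queue = [72, 39, 33, 12, 98, 7, 37, 4, 54]
dequeue(): queue = [39, 33, 12, 98, 7, 37, 4, 54]
enqueue(84): queue = [39, 33, 12, 98, 7, 37, 4, 54, 84]
dequeue(): queue = [33, 12, 98, 7, 37, 4, 54, 84]
dequeue(): queue = [12, 98, 7, 37, 4, 54, 84]

Answer: 12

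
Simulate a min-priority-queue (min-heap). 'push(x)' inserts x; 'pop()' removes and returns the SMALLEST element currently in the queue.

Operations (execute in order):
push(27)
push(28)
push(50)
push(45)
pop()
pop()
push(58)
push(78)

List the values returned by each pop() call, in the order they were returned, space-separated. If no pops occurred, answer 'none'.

push(27): heap contents = [27]
push(28): heap contents = [27, 28]
push(50): heap contents = [27, 28, 50]
push(45): heap contents = [27, 28, 45, 50]
pop() → 27: heap contents = [28, 45, 50]
pop() → 28: heap contents = [45, 50]
push(58): heap contents = [45, 50, 58]
push(78): heap contents = [45, 50, 58, 78]

Answer: 27 28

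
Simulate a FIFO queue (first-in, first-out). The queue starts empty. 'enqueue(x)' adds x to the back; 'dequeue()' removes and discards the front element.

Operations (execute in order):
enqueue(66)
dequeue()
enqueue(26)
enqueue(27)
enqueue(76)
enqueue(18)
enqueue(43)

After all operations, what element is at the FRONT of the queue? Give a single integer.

Answer: 26

Derivation:
enqueue(66): queue = [66]
dequeue(): queue = []
enqueue(26): queue = [26]
enqueue(27): queue = [26, 27]
enqueue(76): queue = [26, 27, 76]
enqueue(18): queue = [26, 27, 76, 18]
enqueue(43): queue = [26, 27, 76, 18, 43]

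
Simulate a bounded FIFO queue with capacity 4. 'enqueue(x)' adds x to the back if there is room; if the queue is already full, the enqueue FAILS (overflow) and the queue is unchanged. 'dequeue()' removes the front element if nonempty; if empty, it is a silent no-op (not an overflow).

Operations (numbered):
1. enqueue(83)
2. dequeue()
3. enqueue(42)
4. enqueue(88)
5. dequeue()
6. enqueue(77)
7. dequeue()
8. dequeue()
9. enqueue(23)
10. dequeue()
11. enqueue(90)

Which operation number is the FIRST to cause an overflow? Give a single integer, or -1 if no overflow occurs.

1. enqueue(83): size=1
2. dequeue(): size=0
3. enqueue(42): size=1
4. enqueue(88): size=2
5. dequeue(): size=1
6. enqueue(77): size=2
7. dequeue(): size=1
8. dequeue(): size=0
9. enqueue(23): size=1
10. dequeue(): size=0
11. enqueue(90): size=1

Answer: -1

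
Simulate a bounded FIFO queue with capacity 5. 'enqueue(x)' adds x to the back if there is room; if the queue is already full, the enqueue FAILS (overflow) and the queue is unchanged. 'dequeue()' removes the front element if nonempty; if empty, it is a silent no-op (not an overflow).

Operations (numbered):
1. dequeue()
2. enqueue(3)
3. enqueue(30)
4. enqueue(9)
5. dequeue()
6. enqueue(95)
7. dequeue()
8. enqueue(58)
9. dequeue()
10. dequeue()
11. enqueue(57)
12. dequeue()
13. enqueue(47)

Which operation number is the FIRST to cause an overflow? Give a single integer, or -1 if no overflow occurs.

1. dequeue(): empty, no-op, size=0
2. enqueue(3): size=1
3. enqueue(30): size=2
4. enqueue(9): size=3
5. dequeue(): size=2
6. enqueue(95): size=3
7. dequeue(): size=2
8. enqueue(58): size=3
9. dequeue(): size=2
10. dequeue(): size=1
11. enqueue(57): size=2
12. dequeue(): size=1
13. enqueue(47): size=2

Answer: -1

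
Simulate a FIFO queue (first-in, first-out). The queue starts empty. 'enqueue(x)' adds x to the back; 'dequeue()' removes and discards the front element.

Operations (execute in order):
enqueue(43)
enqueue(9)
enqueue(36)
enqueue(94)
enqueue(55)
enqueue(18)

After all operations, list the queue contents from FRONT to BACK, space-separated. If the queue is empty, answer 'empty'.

Answer: 43 9 36 94 55 18

Derivation:
enqueue(43): [43]
enqueue(9): [43, 9]
enqueue(36): [43, 9, 36]
enqueue(94): [43, 9, 36, 94]
enqueue(55): [43, 9, 36, 94, 55]
enqueue(18): [43, 9, 36, 94, 55, 18]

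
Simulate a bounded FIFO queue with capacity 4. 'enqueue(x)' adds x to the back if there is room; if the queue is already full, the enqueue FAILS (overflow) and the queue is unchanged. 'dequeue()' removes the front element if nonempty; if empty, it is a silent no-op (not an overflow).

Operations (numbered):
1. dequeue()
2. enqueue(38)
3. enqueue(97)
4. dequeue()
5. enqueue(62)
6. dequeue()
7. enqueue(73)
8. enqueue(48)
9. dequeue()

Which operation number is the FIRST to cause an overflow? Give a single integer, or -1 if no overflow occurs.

1. dequeue(): empty, no-op, size=0
2. enqueue(38): size=1
3. enqueue(97): size=2
4. dequeue(): size=1
5. enqueue(62): size=2
6. dequeue(): size=1
7. enqueue(73): size=2
8. enqueue(48): size=3
9. dequeue(): size=2

Answer: -1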